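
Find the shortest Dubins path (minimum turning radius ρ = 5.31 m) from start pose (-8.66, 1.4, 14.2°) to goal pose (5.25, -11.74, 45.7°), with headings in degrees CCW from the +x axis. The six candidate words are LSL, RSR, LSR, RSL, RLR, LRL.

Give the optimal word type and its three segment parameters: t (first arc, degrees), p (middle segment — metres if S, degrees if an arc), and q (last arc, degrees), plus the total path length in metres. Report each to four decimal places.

RLR: t = 158.1076°, p = 216.8277°, q = 27.2201°, L = 37.2705 m

Let ψ = atan2(Δy, Δx) = atan2(-13.14, 13.91) = -43.3695° be the start→goal bearing.
Normalize: d = |goal − start| / ρ = 19.134986/5.31 = 3.603576, α = (θ_start − ψ) mod 360° = 57.5695° = 1.004777 rad, β = (θ_goal − ψ) mod 360° = 89.0695° = 1.554556 rad.
Common terms: sin α = 0.844042, cos α = 0.536277, sin β = 0.999868, cos β = 0.016240, cos(α−β) = 0.852640, d² = 12.985757. Work in radians in the unit-radius frame; every candidate has L = ρ·(t + p + q).
LSL: p² = 2 + d² − 2cos(α−β) + 2d(sin α − sin β) = 12.157416; p = √p² = 3.486749; φ = atan2(cos β − cos α, d + sin α − sin β) = -0.149705 rad; t = (φ − α) mod 2π = 5.128703 rad, q = (β − φ) mod 2π = 1.704261 rad → L = 5.31·(5.128703 + 3.486749 + 1.704261) = 5.31·10.319713 = 54.797674 m
RSR: p² = 2 + d² − 2cos(α−β) + 2d(sin β − sin α) = 14.403537; p = √p² = 3.795199; φ = atan2(cos α − cos β, d − sin α + sin β) = 0.137457 rad; t = (α − φ) mod 2π = 0.867320 rad, q = (φ − β) mod 2π = 4.866087 rad → L = 5.31·(0.867320 + 3.795199 + 4.866087) = 5.31·9.528606 = 50.596897 m
LSR: p² = d² − 2 + 2cos(α−β) + 2d(sin α + sin β) = 25.980378; p = √p² = 5.097095; φ = atan2(−cos α − cos β, d + sin α + sin β) − atan2(−2, p) = 0.272840 rad; t = (φ − α) mod 2π = 5.551249 rad, q = (φ − β) mod 2π = 5.001470 rad → L = 5.31·(5.551249 + 5.097095 + 5.001470) = 5.31·15.649814 = 83.100511 m
RSL: p² = d² − 2 + 2cos(α−β) − 2d(sin α + sin β) = -0.598304 < 0 → infeasible
RLR: c = (6 − d² + 2cos(α−β) + 2d(sin α − sin β))/8 = -0.800442; p = 2π − arccos c = 3.784357 rad; φ = atan2(cos α − cos β, d − sin α + sin β) = 0.137457 rad; t = (α − φ + p/2) mod 2π = 2.759498 rad, q = (α − β − t + p) mod 2π = 0.475080 rad → L = 5.31·(2.759498 + 3.784357 + 0.475080) = 5.31·7.018934 = 37.270542 m
LRL: c = (6 − d² + 2cos(α−β) − 2d(sin α − sin β))/8 = -0.519677; p = 2π − arccos c = 4.165916 rad; φ = atan2(cos β − cos α, d + sin α − sin β) = -0.149705 rad; t = (φ − α + p/2) mod 2π = 0.928476 rad, q = (β − α − t + p) mod 2π = 3.787219 rad → L = 5.31·(0.928476 + 4.165916 + 3.787219) = 5.31·8.881611 = 47.161354 m
Shortest: RLR with L = 37.270542 m ≈ 37.2705 m
Convert RLR to answer units (arcs ×180/π): t = 2.759498·180/π = 158.1076°, p = 3.784357·180/π = 216.8277°, q = 0.475080·180/π = 27.2201°, L = 37.2705 m.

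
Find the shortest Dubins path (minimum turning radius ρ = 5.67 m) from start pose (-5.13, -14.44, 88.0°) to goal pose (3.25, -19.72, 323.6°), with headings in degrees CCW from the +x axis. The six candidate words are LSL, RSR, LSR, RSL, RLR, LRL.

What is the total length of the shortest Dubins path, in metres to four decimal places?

39.0530 m

Let ψ = atan2(Δy, Δx) = atan2(-5.28, 8.38) = -32.2139° be the start→goal bearing.
Normalize: d = |goal − start| / ρ = 9.904686/5.67 = 1.746858, α = (θ_start − ψ) mod 360° = 120.2139° = 2.098128 rad, β = (θ_goal − ψ) mod 360° = 355.8139° = 6.210123 rad.
Common terms: sin α = 0.864153, cos α = -0.503229, sin β = -0.072997, cos β = 0.997332, cos(α−β) = -0.564967, d² = 3.051513. Work in radians in the unit-radius frame; every candidate has L = ρ·(t + p + q).
LSL: p² = 2 + d² − 2cos(α−β) + 2d(sin α − sin β) = 9.455583; p = √p² = 3.074993; φ = atan2(cos β − cos α, d + sin α − sin β) = 0.509784 rad; t = (φ − α) mod 2π = 4.694841 rad, q = (β − φ) mod 2π = 5.700340 rad → L = 5.67·(4.694841 + 3.074993 + 5.700340) = 5.67·13.470174 = 76.375888 m
RSR: p² = 2 + d² − 2cos(α−β) + 2d(sin β − sin α) = 2.907311; p = √p² = 1.705084; φ = atan2(cos α − cos β, d − sin α + sin β) = -1.075970 rad; t = (α − φ) mod 2π = 3.174098 rad, q = (φ − β) mod 2π = 5.280277 rad → L = 5.67·(3.174098 + 1.705084 + 5.280277) = 5.67·10.159459 = 57.604132 m
LSR: p² = d² − 2 + 2cos(α−β) + 2d(sin α + sin β) = 2.685655; p = √p² = 1.638797; φ = atan2(−cos α − cos β, d + sin α + sin β) − atan2(−2, p) = 0.692063 rad; t = (φ − α) mod 2π = 4.877120 rad, q = (φ − β) mod 2π = 0.765124 rad → L = 5.67·(4.877120 + 1.638797 + 0.765124) = 5.67·7.281041 = 41.283505 m
RSL: p² = d² − 2 + 2cos(α−β) − 2d(sin α + sin β) = -2.842496 < 0 → infeasible
RLR: c = (6 − d² + 2cos(α−β) + 2d(sin α − sin β))/8 = 0.636586; p = 2π − arccos c = 5.402452 rad; φ = atan2(cos α − cos β, d − sin α + sin β) = -1.075970 rad; t = (α − φ + p/2) mod 2π = 5.875324 rad, q = (α − β − t + p) mod 2π = 1.698318 rad → L = 5.67·(5.875324 + 5.402452 + 1.698318) = 5.67·12.976094 = 73.574455 m
LRL: c = (6 − d² + 2cos(α−β) − 2d(sin α − sin β))/8 = -0.181948; p = 2π − arccos c = 4.529422 rad; φ = atan2(cos β − cos α, d + sin α − sin β) = 0.509784 rad; t = (φ − α + p/2) mod 2π = 0.676367 rad, q = (β − α − t + p) mod 2π = 1.681865 rad → L = 5.67·(0.676367 + 4.529422 + 1.681865) = 5.67·6.887654 = 39.052999 m
Shortest: LRL with L = 39.052999 m ≈ 39.0530 m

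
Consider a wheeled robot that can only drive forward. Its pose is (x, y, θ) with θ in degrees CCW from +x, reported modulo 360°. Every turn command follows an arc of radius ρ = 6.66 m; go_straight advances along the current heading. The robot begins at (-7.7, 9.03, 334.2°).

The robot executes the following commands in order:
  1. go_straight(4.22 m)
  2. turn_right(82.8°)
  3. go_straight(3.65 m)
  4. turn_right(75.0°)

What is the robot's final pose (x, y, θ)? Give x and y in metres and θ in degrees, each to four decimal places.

set_pose: (x, y, θ) = (-7.7000, 9.0300, 334.2000°), ρ = 6.66
go_straight(4.22): x += 4.22·cos θ, y += 4.22·sin θ → (-3.9007, 7.1933, 334.2000°)
turn_right(82.8°): centre at ρ to the right, rotate −82.8° → (-0.4872, -0.9271, 251.4000°)
go_straight(3.65): x += 3.65·cos θ, y += 3.65·sin θ → (-1.6514, -4.3864, 251.4000°)
turn_right(75.0°): centre at ρ to the right, rotate −75.0° → (-8.3817, -8.9090, 176.4000°)

(-8.3817, -8.9090, 176.4000°)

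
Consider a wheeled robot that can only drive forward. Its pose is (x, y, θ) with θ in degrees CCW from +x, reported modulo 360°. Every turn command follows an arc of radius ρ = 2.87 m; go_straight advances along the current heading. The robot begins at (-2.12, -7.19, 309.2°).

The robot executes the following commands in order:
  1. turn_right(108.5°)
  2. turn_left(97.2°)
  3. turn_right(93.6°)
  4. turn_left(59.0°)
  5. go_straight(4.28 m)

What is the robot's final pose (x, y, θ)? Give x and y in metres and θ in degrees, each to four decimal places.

set_pose: (x, y, θ) = (-2.1200, -7.1900, 309.2000°), ρ = 2.87
turn_right(108.5°): centre at ρ to the right, rotate −108.5° → (-3.3296, -11.6886, 200.7000°)
turn_left(97.2°): centre at ρ to the left, rotate +97.2° → (-4.8516, -15.7163, 297.9000°)
turn_right(93.6°): centre at ρ to the right, rotate −93.6° → (-6.2069, -19.6750, 204.3000°)
turn_left(59.0°): centre at ρ to the left, rotate +59.0° → (-7.8763, -21.9559, 263.3000°)
go_straight(4.28): x += 4.28·cos θ, y += 4.28·sin θ → (-8.3756, -26.2067, 263.3000°)

(-8.3756, -26.2067, 263.3000°)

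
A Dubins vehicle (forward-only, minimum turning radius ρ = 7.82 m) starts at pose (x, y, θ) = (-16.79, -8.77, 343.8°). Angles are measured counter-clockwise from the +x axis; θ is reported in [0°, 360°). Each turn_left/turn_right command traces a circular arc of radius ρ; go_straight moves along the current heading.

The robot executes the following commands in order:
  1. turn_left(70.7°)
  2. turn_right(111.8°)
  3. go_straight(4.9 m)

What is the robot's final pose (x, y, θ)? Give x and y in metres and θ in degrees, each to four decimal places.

set_pose: (x, y, θ) = (-16.7900, -8.7700, 343.8000°), ρ = 7.82
turn_left(70.7°): centre at ρ to the left, rotate +70.7° → (-8.2419, -5.8016, 414.5000° ≡ 54.5000°)
turn_right(111.8°): centre at ρ to the right, rotate −111.8° → (4.7051, -6.1180, -57.3000° ≡ 302.7000°)
go_straight(4.9): x += 4.9·cos θ, y += 4.9·sin θ → (7.3523, -10.2414, 302.7000°)

(7.3523, -10.2414, 302.7000°)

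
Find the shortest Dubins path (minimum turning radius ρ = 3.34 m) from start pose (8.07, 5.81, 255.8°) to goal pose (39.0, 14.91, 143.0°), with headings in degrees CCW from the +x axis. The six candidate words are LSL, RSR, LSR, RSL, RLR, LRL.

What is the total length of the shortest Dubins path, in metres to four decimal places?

Let ψ = atan2(Δy, Δx) = atan2(9.10, 30.93) = 16.3946° be the start→goal bearing.
Normalize: d = |goal − start| / ρ = 32.240889/3.34 = 9.652961, α = (θ_start − ψ) mod 360° = 239.4054° = 4.178413 rad, β = (θ_goal − ψ) mod 360° = 126.6054° = 2.209682 rad.
Common terms: sin α = -0.860790, cos α = -0.508960, sin β = 0.802761, cos β = -0.596301, cos(α−β) = -0.387516, d² = 93.179650. Work in radians in the unit-radius frame; every candidate has L = ρ·(t + p + q).
LSL: p² = 2 + d² − 2cos(α−β) + 2d(sin α − sin β) = 63.838292; p = √p² = 7.989887; φ = atan2(cos β − cos α, d + sin α − sin β) = -0.010932 rad; t = (φ − α) mod 2π = 2.093840 rad, q = (β − φ) mod 2π = 2.220614 rad → L = 3.34·(2.093840 + 7.989887 + 2.220614) = 3.34·12.304341 = 41.096498 m
RSR: p² = 2 + d² − 2cos(α−β) + 2d(sin β − sin α) = 128.071070; p = √p² = 11.316849; φ = atan2(cos α − cos β, d − sin α + sin β) = 0.007718 rad; t = (α − φ) mod 2π = 4.170695 rad, q = (φ − β) mod 2π = 4.081221 rad → L = 3.34·(4.170695 + 11.316849 + 4.081221) = 3.34·19.568766 = 65.359677 m
LSR: p² = d² − 2 + 2cos(α−β) + 2d(sin α + sin β) = 89.284304; p = √p² = 9.449037; φ = atan2(−cos α − cos β, d + sin α + sin β) − atan2(−2, p) = 0.323270 rad; t = (φ − α) mod 2π = 2.428042 rad, q = (φ − β) mod 2π = 4.396773 rad → L = 3.34·(2.428042 + 9.449037 + 4.396773) = 3.34·16.273852 = 54.354667 m
RSL: p² = d² − 2 + 2cos(α−β) − 2d(sin α + sin β) = 91.524933; p = √p² = 9.566866; φ = atan2(cos α + cos β, d − sin α − sin β) − atan2(2, p) = -0.319415 rad; t = (α − φ) mod 2π = 4.497828 rad, q = (β − φ) mod 2π = 2.529096 rad → L = 3.34·(4.497828 + 9.566866 + 2.529096) = 3.34·16.593791 = 55.423261 m
RLR: c = (6 − d² + 2cos(α−β) + 2d(sin α − sin β))/8 = -15.008884, |c| > 1 → infeasible
LRL: c = (6 − d² + 2cos(α−β) − 2d(sin α − sin β))/8 = -6.979787, |c| > 1 → infeasible
Shortest: LSL with L = 41.096498 m ≈ 41.0965 m

41.0965 m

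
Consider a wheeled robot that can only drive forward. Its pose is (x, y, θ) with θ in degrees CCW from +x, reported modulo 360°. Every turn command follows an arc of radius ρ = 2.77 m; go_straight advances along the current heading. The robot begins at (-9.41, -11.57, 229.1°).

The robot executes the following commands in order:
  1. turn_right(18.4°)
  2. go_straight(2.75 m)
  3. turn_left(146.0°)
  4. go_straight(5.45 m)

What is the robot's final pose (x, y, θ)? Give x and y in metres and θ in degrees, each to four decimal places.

(-5.7584, -19.0031, 356.7000°)

set_pose: (x, y, θ) = (-9.4100, -11.5700, 229.1000°), ρ = 2.77
turn_right(18.4°): centre at ρ to the right, rotate −18.4° → (-10.0895, -12.1382, 210.7000°)
go_straight(2.75): x += 2.75·cos θ, y += 2.75·sin θ → (-12.4541, -13.5422, 210.7000°)
turn_left(146.0°): centre at ρ to the left, rotate +146.0° → (-11.1994, -18.6893, 356.7000°)
go_straight(5.45): x += 5.45·cos θ, y += 5.45·sin θ → (-5.7584, -19.0031, 356.7000°)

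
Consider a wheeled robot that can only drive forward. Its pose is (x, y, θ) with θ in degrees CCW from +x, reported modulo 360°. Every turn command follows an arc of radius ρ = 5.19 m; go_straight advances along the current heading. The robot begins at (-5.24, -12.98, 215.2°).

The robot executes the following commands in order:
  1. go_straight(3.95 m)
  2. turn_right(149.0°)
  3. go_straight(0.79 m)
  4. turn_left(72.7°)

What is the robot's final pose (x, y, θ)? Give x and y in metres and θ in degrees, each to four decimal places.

(-17.2261, -2.1933, 138.9000°)

set_pose: (x, y, θ) = (-5.2400, -12.9800, 215.2000°), ρ = 5.19
go_straight(3.95): x += 3.95·cos θ, y += 3.95·sin θ → (-8.4677, -15.2569, 215.2000°)
turn_right(149.0°): centre at ρ to the right, rotate −149.0° → (-16.2080, -8.9215, 66.2000°)
go_straight(0.79): x += 0.79·cos θ, y += 0.79·sin θ → (-15.8892, -8.1987, 66.2000°)
turn_left(72.7°): centre at ρ to the left, rotate +72.7° → (-17.2261, -2.1933, 138.9000°)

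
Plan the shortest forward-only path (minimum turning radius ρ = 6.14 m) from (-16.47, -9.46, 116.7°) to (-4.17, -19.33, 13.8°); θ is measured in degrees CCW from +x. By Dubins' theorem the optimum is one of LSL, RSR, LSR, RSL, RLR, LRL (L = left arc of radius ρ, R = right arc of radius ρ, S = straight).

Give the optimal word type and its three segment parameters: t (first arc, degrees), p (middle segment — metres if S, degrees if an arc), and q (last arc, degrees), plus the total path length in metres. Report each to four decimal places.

Let ψ = atan2(Δy, Δx) = atan2(-9.87, 12.30) = -38.7449° be the start→goal bearing.
Normalize: d = |goal − start| / ρ = 15.770444/6.14 = 2.568476, α = (θ_start − ψ) mod 360° = 155.4449° = 2.713026 rad, β = (θ_goal − ψ) mod 360° = 52.5449° = 0.917082 rad.
Common terms: sin α = 0.415568, cos α = -0.909562, sin β = 0.793830, cos β = 0.608139, cos(α−β) = -0.223250, d² = 6.597070. Work in radians in the unit-radius frame; every candidate has L = ρ·(t + p + q).
LSL: p² = 2 + d² − 2cos(α−β) + 2d(sin α − sin β) = 7.100454; p = √p² = 2.664668; φ = atan2(cos β − cos α, d + sin α − sin β) = 0.605977 rad; t = (φ − α) mod 2π = 4.176136 rad, q = (β − φ) mod 2π = 0.311105 rad → L = 6.14·(4.176136 + 2.664668 + 0.311105) = 6.14·7.151909 = 43.912722 m
RSR: p² = 2 + d² − 2cos(α−β) + 2d(sin β − sin α) = 10.986687; p = √p² = 3.314617; φ = atan2(cos α − cos β, d − sin α + sin β) = -0.475611 rad; t = (α − φ) mod 2π = 3.188636 rad, q = (φ − β) mod 2π = 4.890493 rad → L = 6.14·(3.188636 + 3.314617 + 4.890493) = 6.14·11.393746 = 69.957602 m
LSR: p² = d² − 2 + 2cos(α−β) + 2d(sin α + sin β) = 10.363191; p = √p² = 3.219191; φ = atan2(−cos α − cos β, d + sin α + sin β) − atan2(−2, p) = 0.635533 rad; t = (φ − α) mod 2π = 4.205693 rad, q = (φ − β) mod 2π = 6.001637 rad → L = 6.14·(4.205693 + 3.219191 + 6.001637) = 6.14·13.426521 = 82.438837 m
RSL: p² = d² − 2 + 2cos(α−β) − 2d(sin α + sin β) = -2.062051 < 0 → infeasible
RLR: c = (6 − d² + 2cos(α−β) + 2d(sin α − sin β))/8 = -0.373336; p = 2π − arccos c = 4.329787 rad; φ = atan2(cos α − cos β, d − sin α + sin β) = -0.475611 rad; t = (α − φ + p/2) mod 2π = 5.353530 rad, q = (α − β − t + p) mod 2π = 0.772201 rad → L = 6.14·(5.353530 + 4.329787 + 0.772201) = 6.14·10.455517 = 64.196876 m
LRL: c = (6 − d² + 2cos(α−β) − 2d(sin α − sin β))/8 = 0.112443; p = 2π − arccos c = 4.825071 rad; φ = atan2(cos β − cos α, d + sin α − sin β) = 0.605977 rad; t = (φ − α + p/2) mod 2π = 0.305486 rad, q = (β − α − t + p) mod 2π = 2.723641 rad → L = 6.14·(0.305486 + 4.825071 + 2.723641) = 6.14·7.854197 = 48.224771 m
Shortest: LSL with L = 43.912722 m ≈ 43.9127 m
Convert LSL to answer units (arcs ×180/π): t = 4.176136·180/π = 239.2750°, p = ρ·p = 6.14·2.664668 = 16.3611 m, q = 0.311105·180/π = 17.8250°, L = 43.9127 m.

LSL: t = 239.2750°, p = 16.3611 m, q = 17.8250°, L = 43.9127 m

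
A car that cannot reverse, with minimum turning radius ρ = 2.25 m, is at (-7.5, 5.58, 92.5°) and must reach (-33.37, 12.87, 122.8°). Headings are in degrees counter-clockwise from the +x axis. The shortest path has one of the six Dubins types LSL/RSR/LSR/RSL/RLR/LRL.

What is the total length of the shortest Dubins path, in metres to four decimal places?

27.7932 m

Let ψ = atan2(Δy, Δx) = atan2(7.29, -25.87) = 164.2625° be the start→goal bearing.
Normalize: d = |goal − start| / ρ = 26.877518/2.25 = 11.945564, α = (θ_start − ψ) mod 360° = 288.2375° = 5.030693 rad, β = (θ_goal − ψ) mod 360° = 318.5375° = 5.559528 rad.
Common terms: sin α = -0.949767, cos α = 0.312957, sin β = -0.662130, cos β = 0.749389, cos(α−β) = 0.863396, d² = 142.696494. Work in radians in the unit-radius frame; every candidate has L = ρ·(t + p + q).
LSL: p² = 2 + d² − 2cos(α−β) + 2d(sin α − sin β) = 136.097714; p = √p² = 11.666093; φ = atan2(cos β − cos α, d + sin α − sin β) = 0.037419 rad; t = (φ − α) mod 2π = 1.289911 rad, q = (β − φ) mod 2π = 5.522109 rad → L = 2.25·(1.289911 + 11.666093 + 5.522109) = 2.25·18.478113 = 41.575753 m
RSR: p² = 2 + d² − 2cos(α−β) + 2d(sin β − sin α) = 149.841691; p = √p² = 12.240984; φ = atan2(cos α − cos β, d − sin α + sin β) = -0.035661 rad; t = (α − φ) mod 2π = 5.066354 rad, q = (φ − β) mod 2π = 0.687996 rad → L = 2.25·(5.066354 + 12.240984 + 0.687996) = 2.25·17.995335 = 40.489503 m
LSR: p² = d² − 2 + 2cos(α−β) + 2d(sin α + sin β) = 103.913243; p = √p² = 10.193785; φ = atan2(−cos α − cos β, d + sin α + sin β) − atan2(−2, p) = 0.091293 rad; t = (φ − α) mod 2π = 1.343785 rad, q = (φ − β) mod 2π = 0.814950 rad → L = 2.25·(1.343785 + 10.193785 + 0.814950) = 2.25·12.352519 = 27.793168 m
RSL: p² = d² − 2 + 2cos(α−β) − 2d(sin α + sin β) = 180.933327; p = √p² = 13.451146; φ = atan2(cos α + cos β, d − sin α − sin β) − atan2(2, p) = -0.069406 rad; t = (α − φ) mod 2π = 5.100099 rad, q = (β − φ) mod 2π = 5.628934 rad → L = 2.25·(5.100099 + 13.451146 + 5.628934) = 2.25·24.180179 = 54.405403 m
RLR: c = (6 − d² + 2cos(α−β) + 2d(sin α − sin β))/8 = -17.730211, |c| > 1 → infeasible
LRL: c = (6 − d² + 2cos(α−β) − 2d(sin α − sin β))/8 = -16.012214, |c| > 1 → infeasible
Shortest: LSR with L = 27.793168 m ≈ 27.7932 m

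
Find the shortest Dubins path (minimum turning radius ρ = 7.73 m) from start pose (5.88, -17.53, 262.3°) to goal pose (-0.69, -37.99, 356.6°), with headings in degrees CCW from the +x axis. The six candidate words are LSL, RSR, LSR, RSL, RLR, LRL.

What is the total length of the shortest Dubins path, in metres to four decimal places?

46.1506 m

Let ψ = atan2(Δy, Δx) = atan2(-20.46, -6.57) = -107.8026° be the start→goal bearing.
Normalize: d = |goal − start| / ρ = 21.488986/7.73 = 2.779946, α = (θ_start − ψ) mod 360° = 10.1026° = 0.176323 rad, β = (θ_goal − ψ) mod 360° = 104.4026° = 1.822169 rad.
Common terms: sin α = 0.175411, cos α = 0.984495, sin β = 0.968572, cos β = -0.248733, cos(α−β) = -0.074979, d² = 7.728102. Work in radians in the unit-radius frame; every candidate has L = ρ·(t + p + q).
LSL: p² = 2 + d² − 2cos(α−β) + 2d(sin α − sin β) = 5.468169; p = √p² = 2.338412; φ = atan2(cos β − cos α, d + sin α − sin β) = -0.555512 rad; t = (φ − α) mod 2π = 5.551350 rad, q = (β − φ) mod 2π = 2.377681 rad → L = 7.73·(5.551350 + 2.338412 + 2.377681) = 7.73·10.267442 = 79.367329 m
RSR: p² = 2 + d² − 2cos(α−β) + 2d(sin β − sin α) = 14.287950; p = √p² = 3.779940; φ = atan2(cos α − cos β, d − sin α + sin β) = 0.332340 rad; t = (α − φ) mod 2π = 6.127168 rad, q = (φ − β) mod 2π = 4.793357 rad → L = 7.73·(6.127168 + 3.779940 + 4.793357) = 7.73·14.700466 = 113.634599 m
LSR: p² = d² − 2 + 2cos(α−β) + 2d(sin α + sin β) = 11.938567; p = √p² = 3.455223; φ = atan2(−cos α − cos β, d + sin α + sin β) − atan2(−2, p) = 0.339357 rad; t = (φ − α) mod 2π = 0.163033 rad, q = (φ − β) mod 2π = 4.800373 rad → L = 7.73·(0.163033 + 3.455223 + 4.800373) = 7.73·8.418630 = 65.076008 m
RSL: p² = d² − 2 + 2cos(α−β) − 2d(sin α + sin β) = -0.782278 < 0 → infeasible
RLR: c = (6 − d² + 2cos(α−β) + 2d(sin α − sin β))/8 = -0.785994; p = 2π − arccos c = 3.808087 rad; φ = atan2(cos α − cos β, d − sin α + sin β) = 0.332340 rad; t = (α − φ + p/2) mod 2π = 1.748026 rad, q = (α − β − t + p) mod 2π = 0.414215 rad → L = 7.73·(1.748026 + 3.808087 + 0.414215) = 7.73·5.970329 = 46.150641 m
LRL: c = (6 − d² + 2cos(α−β) − 2d(sin α − sin β))/8 = 0.316479; p = 2π − arccos c = 5.034404 rad; φ = atan2(cos β − cos α, d + sin α − sin β) = -0.555512 rad; t = (φ − α + p/2) mod 2π = 1.785367 rad, q = (β − α − t + p) mod 2π = 4.894883 rad → L = 7.73·(1.785367 + 5.034404 + 4.894883) = 7.73·11.714654 = 90.554276 m
Shortest: RLR with L = 46.150641 m ≈ 46.1506 m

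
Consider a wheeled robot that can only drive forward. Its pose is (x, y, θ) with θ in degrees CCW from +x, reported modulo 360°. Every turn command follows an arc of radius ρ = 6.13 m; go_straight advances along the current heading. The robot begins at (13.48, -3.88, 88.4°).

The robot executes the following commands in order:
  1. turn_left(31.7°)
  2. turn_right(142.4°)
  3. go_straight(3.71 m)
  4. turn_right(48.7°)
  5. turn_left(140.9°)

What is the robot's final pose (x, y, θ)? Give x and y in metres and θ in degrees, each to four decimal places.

set_pose: (x, y, θ) = (13.4800, -3.8800, 88.4000°), ρ = 6.13
turn_left(31.7°): centre at ρ to the left, rotate +31.7° → (12.6558, -0.6346, 120.1000°)
turn_right(142.4°): centre at ρ to the right, rotate −142.4° → (20.2852, 8.1112, -22.3000° ≡ 337.7000°)
go_straight(3.71): x += 3.71·cos θ, y += 3.71·sin θ → (23.7177, 6.7034, 337.7000°)
turn_right(48.7°): centre at ρ to the right, rotate −48.7° → (27.1877, 3.0276, 289.0000°)
turn_left(140.9°): centre at ρ to the left, rotate +140.9° → (38.7404, 2.9167, 429.9000° ≡ 69.9000°)

(38.7404, 2.9167, 69.9000°)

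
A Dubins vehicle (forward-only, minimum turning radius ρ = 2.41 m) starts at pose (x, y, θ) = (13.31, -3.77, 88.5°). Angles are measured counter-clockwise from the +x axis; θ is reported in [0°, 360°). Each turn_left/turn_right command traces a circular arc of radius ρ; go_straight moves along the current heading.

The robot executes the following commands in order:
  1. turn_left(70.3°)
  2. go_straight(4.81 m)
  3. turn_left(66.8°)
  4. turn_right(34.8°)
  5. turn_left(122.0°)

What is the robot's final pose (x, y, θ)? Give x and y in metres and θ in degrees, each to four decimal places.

(2.1075, -4.9672, 312.8000°)

set_pose: (x, y, θ) = (13.3100, -3.7700, 88.5000°), ρ = 2.41
turn_left(70.3°): centre at ρ to the left, rotate +70.3° → (11.7723, -1.4600, 158.8000°)
go_straight(4.81): x += 4.81·cos θ, y += 4.81·sin θ → (7.2879, 0.2794, 158.8000°)
turn_left(66.8°): centre at ρ to the left, rotate +66.8° → (4.6945, -0.2813, 225.6000°)
turn_right(34.8°): centre at ρ to the right, rotate −34.8° → (3.4242, -0.9624, 190.8000°)
turn_left(122.0°): centre at ρ to the left, rotate +122.0° → (2.1075, -4.9672, 312.8000°)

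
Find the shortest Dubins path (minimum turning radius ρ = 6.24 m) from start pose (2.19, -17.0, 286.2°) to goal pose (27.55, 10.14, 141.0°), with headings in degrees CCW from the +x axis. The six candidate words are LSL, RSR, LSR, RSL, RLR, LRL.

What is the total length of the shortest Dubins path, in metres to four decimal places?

Let ψ = atan2(Δy, Δx) = atan2(27.14, 25.36) = 46.9419° be the start→goal bearing.
Normalize: d = |goal − start| / ρ = 37.144437/6.24 = 5.952634, α = (θ_start − ψ) mod 360° = 239.2581° = 4.175842 rad, β = (θ_goal − ψ) mod 360° = 94.0581° = 1.641624 rad.
Common terms: sin α = -0.859479, cos α = -0.511171, sin β = 0.997493, cos β = -0.070769, cos(α−β) = -0.821149, d² = 35.433853. Work in radians in the unit-radius frame; every candidate has L = ρ·(t + p + q).
LSL: p² = 2 + d² − 2cos(α−β) + 2d(sin α − sin β) = 16.968404; p = √p² = 4.119272; φ = atan2(cos β − cos α, d + sin α − sin β) = 0.107117 rad; t = (φ − α) mod 2π = 2.214460 rad, q = (β − φ) mod 2π = 1.534507 rad → L = 6.24·(2.214460 + 4.119272 + 1.534507) = 6.24·7.868239 = 49.097814 m
RSR: p² = 2 + d² − 2cos(α−β) + 2d(sin β − sin α) = 61.183899; p = √p² = 7.822014; φ = atan2(cos α − cos β, d − sin α + sin β) = -0.056333 rad; t = (α − φ) mod 2π = 4.232175 rad, q = (φ − β) mod 2π = 4.585228 rad → L = 6.24·(4.232175 + 7.822014 + 4.585228) = 6.24·16.639417 = 103.829963 m
LSR: p² = d² − 2 + 2cos(α−β) + 2d(sin α + sin β) = 33.434644; p = √p² = 5.782270; φ = atan2(−cos α − cos β, d + sin α + sin β) − atan2(−2, p) = 0.428261 rad; t = (φ − α) mod 2π = 2.535604 rad, q = (φ − β) mod 2π = 5.069822 rad → L = 6.24·(2.535604 + 5.782270 + 5.069822) = 6.24·13.387697 = 83.539227 m
RSL: p² = d² − 2 + 2cos(α−β) − 2d(sin α + sin β) = 30.148465; p = √p² = 5.490762; φ = atan2(cos α + cos β, d − sin α − sin β) − atan2(2, p) = -0.449061 rad; t = (α − φ) mod 2π = 4.624904 rad, q = (β − φ) mod 2π = 2.090686 rad → L = 6.24·(4.624904 + 5.490762 + 2.090686) = 6.24·12.206351 = 76.167630 m
RLR: c = (6 − d² + 2cos(α−β) + 2d(sin α − sin β))/8 = -6.647987, |c| > 1 → infeasible
LRL: c = (6 − d² + 2cos(α−β) − 2d(sin α − sin β))/8 = -1.121050, |c| > 1 → infeasible
Shortest: LSL with L = 49.097814 m ≈ 49.0978 m

49.0978 m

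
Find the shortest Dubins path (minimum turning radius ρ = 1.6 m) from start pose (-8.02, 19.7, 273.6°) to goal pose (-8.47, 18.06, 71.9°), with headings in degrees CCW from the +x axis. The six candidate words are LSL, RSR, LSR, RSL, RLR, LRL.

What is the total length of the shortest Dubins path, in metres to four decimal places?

10.4323 m

Let ψ = atan2(Δy, Δx) = atan2(-1.64, -0.45) = -105.3438° be the start→goal bearing.
Normalize: d = |goal − start| / ρ = 1.700618/1.6 = 1.062886, α = (θ_start − ψ) mod 360° = 18.9438° = 0.330631 rad, β = (θ_goal − ψ) mod 360° = 177.2438° = 3.093487 rad.
Common terms: sin α = 0.324640, cos α = 0.945838, sin β = 0.048087, cos β = -0.998843, cos(α−β) = -0.929133, d² = 1.129727. Work in radians in the unit-radius frame; every candidate has L = ρ·(t + p + q).
LSL: p² = 2 + d² − 2cos(α−β) + 2d(sin α − sin β) = 5.575881; p = √p² = 2.361330; φ = atan2(cos β − cos α, d + sin α − sin β) = -0.967647 rad; t = (φ − α) mod 2π = 4.984908 rad, q = (β − φ) mod 2π = 4.061134 rad → L = 1.6·(4.984908 + 2.361330 + 4.061134) = 1.6·11.407372 = 18.251795 m
RSR: p² = 2 + d² − 2cos(α−β) + 2d(sin β − sin α) = 4.400103; p = √p² = 2.097642; φ = atan2(cos α − cos β, d − sin α + sin β) = 1.186545 rad; t = (α − φ) mod 2π = 5.427271 rad, q = (φ − β) mod 2π = 4.376243 rad → L = 1.6·(5.427271 + 2.097642 + 4.376243) = 1.6·11.901157 = 19.041851 m
LSR: p² = d² − 2 + 2cos(α−β) + 2d(sin α + sin β) = -1.936206 < 0 → infeasible
RSL: p² = d² − 2 + 2cos(α−β) − 2d(sin α + sin β) = -3.520871 < 0 → infeasible
RLR: c = (6 − d² + 2cos(α−β) + 2d(sin α − sin β))/8 = 0.449987; p = 2π − arccos c = 5.179140 rad; φ = atan2(cos α − cos β, d − sin α + sin β) = 1.186545 rad; t = (α − φ + p/2) mod 2π = 1.733656 rad, q = (α − β − t + p) mod 2π = 0.682628 rad → L = 1.6·(1.733656 + 5.179140 + 0.682628) = 1.6·7.595424 = 12.152678 m
LRL: c = (6 − d² + 2cos(α−β) − 2d(sin α − sin β))/8 = 0.303015; p = 2π − arccos c = 5.020244 rad; φ = atan2(cos β − cos α, d + sin α − sin β) = -0.967647 rad; t = (φ − α + p/2) mod 2π = 1.211844 rad, q = (β − α − t + p) mod 2π = 0.288070 rad → L = 1.6·(1.211844 + 5.020244 + 0.288070) = 1.6·6.520158 = 10.432253 m
Shortest: LRL with L = 10.432253 m ≈ 10.4323 m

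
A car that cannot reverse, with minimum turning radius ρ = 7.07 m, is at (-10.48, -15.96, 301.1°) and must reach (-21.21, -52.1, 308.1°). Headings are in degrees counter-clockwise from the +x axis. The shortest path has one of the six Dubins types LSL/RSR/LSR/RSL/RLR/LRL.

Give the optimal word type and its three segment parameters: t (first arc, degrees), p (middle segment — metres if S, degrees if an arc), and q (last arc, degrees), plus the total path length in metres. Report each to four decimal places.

Let ψ = atan2(Δy, Δx) = atan2(-36.14, -10.73) = -106.5362° be the start→goal bearing.
Normalize: d = |goal − start| / ρ = 37.699237/7.07 = 5.332283, α = (θ_start − ψ) mod 360° = 47.6362° = 0.831409 rad, β = (θ_goal − ψ) mod 360° = 54.6362° = 0.953582 rad.
Common terms: sin α = 0.738881, cos α = 0.673836, sin β = 0.815494, cos β = 0.578766, cos(α−β) = 0.992546, d² = 28.433237. Work in radians in the unit-radius frame; every candidate has L = ρ·(t + p + q).
LSL: p² = 2 + d² − 2cos(α−β) + 2d(sin α − sin β) = 27.631107; p = √p² = 5.256530; φ = atan2(cos β − cos α, d + sin α − sin β) = -0.018087 rad; t = (φ − α) mod 2π = 5.433690 rad, q = (β − φ) mod 2π = 0.971669 rad → L = 7.07·(5.433690 + 5.256530 + 0.971669) = 7.07·11.661888 = 82.449550 m
RSR: p² = 2 + d² − 2cos(α−β) + 2d(sin β − sin α) = 29.265182; p = √p² = 5.409730; φ = atan2(cos α − cos β, d − sin α + sin β) = 0.017575 rad; t = (α − φ) mod 2π = 0.813834 rad, q = (φ − β) mod 2π = 5.347178 rad → L = 7.07·(0.813834 + 5.409730 + 5.347178) = 7.07·11.570743 = 81.805150 m
LSR: p² = d² − 2 + 2cos(α−β) + 2d(sin α + sin β) = 44.995062; p = √p² = 6.707836; φ = atan2(−cos α − cos β, d + sin α + sin β) − atan2(−2, p) = 0.109845 rad; t = (φ − α) mod 2π = 5.561622 rad, q = (φ − β) mod 2π = 5.439449 rad → L = 7.07·(5.561622 + 6.707836 + 5.439449) = 7.07·17.708907 = 125.201973 m
RSL: p² = d² − 2 + 2cos(α−β) − 2d(sin α + sin β) = 11.841597; p = √p² = 3.441162; φ = atan2(cos α + cos β, d − sin α − sin β) − atan2(2, p) = -0.206327 rad; t = (α − φ) mod 2π = 1.037736 rad, q = (β − φ) mod 2π = 1.159909 rad → L = 7.07·(1.037736 + 3.441162 + 1.159909) = 7.07·5.638807 = 39.866363 m
RLR: c = (6 − d² + 2cos(α−β) + 2d(sin α − sin β))/8 = -2.658148, |c| > 1 → infeasible
LRL: c = (6 − d² + 2cos(α−β) − 2d(sin α − sin β))/8 = -2.453888, |c| > 1 → infeasible
Shortest: RSL with L = 39.866363 m ≈ 39.8664 m
Convert RSL to answer units (arcs ×180/π): t = 1.037736·180/π = 59.4579°, p = ρ·p = 7.07·3.441162 = 24.3290 m, q = 1.159909·180/π = 66.4579°, L = 39.8664 m.

RSL: t = 59.4579°, p = 24.3290 m, q = 66.4579°, L = 39.8664 m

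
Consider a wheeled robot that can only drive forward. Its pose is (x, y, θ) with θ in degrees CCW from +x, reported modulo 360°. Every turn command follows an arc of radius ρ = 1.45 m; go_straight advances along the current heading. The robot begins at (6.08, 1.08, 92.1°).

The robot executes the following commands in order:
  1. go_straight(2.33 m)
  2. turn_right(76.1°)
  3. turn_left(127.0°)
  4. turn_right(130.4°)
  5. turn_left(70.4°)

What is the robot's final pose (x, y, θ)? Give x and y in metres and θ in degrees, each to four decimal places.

set_pose: (x, y, θ) = (6.0800, 1.0800, 92.1000°), ρ = 1.45
go_straight(2.33): x += 2.33·cos θ, y += 2.33·sin θ → (5.9946, 3.4084, 92.1000°)
turn_right(76.1°): centre at ρ to the right, rotate −76.1° → (7.0440, 4.8554, 16.0000°)
turn_left(127.0°): centre at ρ to the left, rotate +127.0° → (7.5169, 7.4072, 143.0000°)
turn_right(130.4°): centre at ρ to the right, rotate −130.4° → (8.0733, 9.9803, 12.6000°)
turn_left(70.4°): centre at ρ to the left, rotate +70.4° → (9.1961, 11.2187, 83.0000°)

(9.1961, 11.2187, 83.0000°)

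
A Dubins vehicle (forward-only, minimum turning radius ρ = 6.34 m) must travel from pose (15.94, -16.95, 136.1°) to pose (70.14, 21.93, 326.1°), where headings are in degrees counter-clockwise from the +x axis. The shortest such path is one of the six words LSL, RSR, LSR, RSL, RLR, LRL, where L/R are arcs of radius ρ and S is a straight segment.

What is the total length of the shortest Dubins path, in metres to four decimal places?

Let ψ = atan2(Δy, Δx) = atan2(38.88, 54.20) = 35.6535° be the start→goal bearing.
Normalize: d = |goal − start| / ρ = 66.703031/6.34 = 10.520983, α = (θ_start − ψ) mod 360° = 100.4465° = 1.753122 rad, β = (θ_goal − ψ) mod 360° = 290.4465° = 5.069248 rad.
Common terms: sin α = 0.983425, cos α = -0.181317, sin β = -0.936999, cos β = 0.349332, cos(α−β) = -0.984808, d² = 110.691081. Work in radians in the unit-radius frame; every candidate has L = ρ·(t + p + q).
LSL: p² = 2 + d² − 2cos(α−β) + 2d(sin α − sin β) = 155.070182; p = √p² = 12.452718; φ = atan2(cos β − cos α, d + sin α − sin β) = 0.042626 rad; t = (φ − α) mod 2π = 4.572689 rad, q = (β − φ) mod 2π = 5.026622 rad → L = 6.34·(4.572689 + 12.452718 + 5.026622) = 6.34·22.052029 = 139.809862 m
RSR: p² = 2 + d² − 2cos(α−β) + 2d(sin β − sin α) = 74.251211; p = √p² = 8.616914; φ = atan2(cos α − cos β, d − sin α + sin β) = -0.061621 rad; t = (α − φ) mod 2π = 1.814743 rad, q = (φ − β) mod 2π = 1.152316 rad → L = 6.34·(1.814743 + 8.616914 + 1.152316) = 6.34·11.583974 = 73.442395 m
LSR: p² = d² − 2 + 2cos(α−β) + 2d(sin α + sin β) = 107.698356; p = √p² = 10.377782; φ = atan2(−cos α − cos β, d + sin α + sin β) − atan2(−2, p) = 0.174487 rad; t = (φ − α) mod 2π = 4.704551 rad, q = (φ − β) mod 2π = 1.388425 rad → L = 6.34·(4.704551 + 10.377782 + 1.388425) = 6.34·16.470757 = 104.424601 m
RSL: p² = d² − 2 + 2cos(α−β) − 2d(sin α + sin β) = 105.744574; p = √p² = 10.283218; φ = atan2(cos α + cos β, d − sin α − sin β) − atan2(2, p) = -0.176055 rad; t = (α − φ) mod 2π = 1.929177 rad, q = (β − φ) mod 2π = 5.245302 rad → L = 6.34·(1.929177 + 10.283218 + 5.245302) = 6.34·17.457697 = 110.681798 m
RLR: c = (6 − d² + 2cos(α−β) + 2d(sin α − sin β))/8 = -8.281401, |c| > 1 → infeasible
LRL: c = (6 − d² + 2cos(α−β) − 2d(sin α − sin β))/8 = -18.383773, |c| > 1 → infeasible
Shortest: RSR with L = 73.442395 m ≈ 73.4424 m

73.4424 m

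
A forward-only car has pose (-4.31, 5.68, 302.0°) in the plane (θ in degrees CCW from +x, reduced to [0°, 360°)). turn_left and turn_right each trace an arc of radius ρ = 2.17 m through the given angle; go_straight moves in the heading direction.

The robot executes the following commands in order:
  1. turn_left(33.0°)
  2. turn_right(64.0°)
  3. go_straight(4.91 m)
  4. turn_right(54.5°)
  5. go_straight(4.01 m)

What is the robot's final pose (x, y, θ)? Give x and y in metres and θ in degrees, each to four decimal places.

(-6.1509, -6.1423, 216.5000°)

set_pose: (x, y, θ) = (-4.3100, 5.6800, 302.0000°), ρ = 2.17
turn_left(33.0°): centre at ρ to the left, rotate +33.0° → (-3.3868, 4.8632, 335.0000°)
turn_right(64.0°): centre at ρ to the right, rotate −64.0° → (-2.1342, 2.9344, 271.0000°)
go_straight(4.91): x += 4.91·cos θ, y += 4.91·sin θ → (-2.0485, -1.9748, 271.0000°)
turn_right(54.5°): centre at ρ to the right, rotate −54.5° → (-2.9274, -3.7571, 216.5000°)
go_straight(4.01): x += 4.01·cos θ, y += 4.01·sin θ → (-6.1509, -6.1423, 216.5000°)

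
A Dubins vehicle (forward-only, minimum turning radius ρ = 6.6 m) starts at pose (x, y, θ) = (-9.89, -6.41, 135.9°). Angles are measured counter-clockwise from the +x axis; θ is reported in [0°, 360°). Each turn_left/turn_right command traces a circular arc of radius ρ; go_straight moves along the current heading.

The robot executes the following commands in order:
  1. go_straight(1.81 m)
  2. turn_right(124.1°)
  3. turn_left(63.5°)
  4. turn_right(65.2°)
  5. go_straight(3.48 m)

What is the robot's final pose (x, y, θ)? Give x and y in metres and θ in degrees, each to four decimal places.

(5.7405, 16.2687, 10.1000°)

set_pose: (x, y, θ) = (-9.8900, -6.4100, 135.9000°), ρ = 6.6
go_straight(1.81): x += 1.81·cos θ, y += 1.81·sin θ → (-11.1898, -5.1504, 135.9000°)
turn_right(124.1°): centre at ρ to the right, rotate −124.1° → (-7.9465, 6.0498, 11.8000°)
turn_left(63.5°): centre at ρ to the left, rotate +63.5° → (-2.9122, 10.8355, 75.3000°)
turn_right(65.2°): centre at ρ to the right, rotate −65.2° → (2.3144, 15.6584, 10.1000°)
go_straight(3.48): x += 3.48·cos θ, y += 3.48·sin θ → (5.7405, 16.2687, 10.1000°)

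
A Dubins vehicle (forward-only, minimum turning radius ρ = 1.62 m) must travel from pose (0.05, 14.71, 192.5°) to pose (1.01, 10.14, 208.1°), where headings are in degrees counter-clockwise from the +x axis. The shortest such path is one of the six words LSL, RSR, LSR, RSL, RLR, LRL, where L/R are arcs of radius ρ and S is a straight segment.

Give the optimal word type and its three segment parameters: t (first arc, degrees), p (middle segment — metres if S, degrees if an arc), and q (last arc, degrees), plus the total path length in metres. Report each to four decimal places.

Let ψ = atan2(Δy, Δx) = atan2(-4.57, 0.96) = -78.1366° be the start→goal bearing.
Normalize: d = |goal − start| / ρ = 4.669743/1.62 = 2.882557, α = (θ_start − ψ) mod 360° = 270.6366° = 4.723500 rad, β = (θ_goal − ψ) mod 360° = 286.2366° = 4.995771 rad.
Common terms: sin α = -0.999938, cos α = 0.011111, sin β = -0.960115, cos β = 0.279605, cos(α−β) = 0.963163, d² = 8.309137. Work in radians in the unit-radius frame; every candidate has L = ρ·(t + p + q).
LSL: p² = 2 + d² − 2cos(α−β) + 2d(sin α − sin β) = 8.153228; p = √p² = 2.855386; φ = atan2(cos β − cos α, d + sin α − sin β) = 0.094170 rad; t = (φ − α) mod 2π = 1.653855 rad, q = (β − φ) mod 2π = 4.901602 rad → L = 1.62·(1.653855 + 2.855386 + 4.901602) = 1.62·9.410842 = 15.245565 m
RSR: p² = 2 + d² − 2cos(α−β) + 2d(sin β − sin α) = 8.612397; p = √p² = 2.934689; φ = atan2(cos α − cos β, d − sin α + sin β) = -0.091618 rad; t = (α − φ) mod 2π = 4.815118 rad, q = (φ − β) mod 2π = 1.195796 rad → L = 1.62·(4.815118 + 2.934689 + 1.195796) = 1.62·8.945602 = 14.491876 m
LSR: p² = d² − 2 + 2cos(α−β) + 2d(sin α + sin β) = -3.064471 < 0 → infeasible
RSL: p² = d² − 2 + 2cos(α−β) − 2d(sin α + sin β) = 19.535396; p = √p² = 4.419886; φ = atan2(cos α + cos β, d − sin α − sin β) − atan2(2, p) = -0.364970 rad; t = (α − φ) mod 2π = 5.088470 rad, q = (β − φ) mod 2π = 5.360742 rad → L = 1.62·(5.088470 + 4.419886 + 5.360742) = 1.62·14.869099 = 24.087940 m
RLR: c = (6 − d² + 2cos(α−β) + 2d(sin α − sin β))/8 = -0.076550; p = 2π − arccos c = 4.635764 rad; φ = atan2(cos α − cos β, d − sin α + sin β) = -0.091618 rad; t = (α − φ + p/2) mod 2π = 0.849815 rad, q = (α − β − t + p) mod 2π = 3.513678 rad → L = 1.62·(0.849815 + 4.635764 + 3.513678) = 1.62·8.999257 = 14.578797 m
LRL: c = (6 − d² + 2cos(α−β) − 2d(sin α − sin β))/8 = -0.019153; p = 2π − arccos c = 4.693234 rad; φ = atan2(cos β − cos α, d + sin α − sin β) = 0.094170 rad; t = (φ − α + p/2) mod 2π = 4.000472 rad, q = (β − α − t + p) mod 2π = 0.965033 rad → L = 1.62·(4.000472 + 4.693234 + 0.965033) = 1.62·9.658740 = 15.647159 m
Shortest: RSR with L = 14.491876 m ≈ 14.4919 m
Convert RSR to answer units (arcs ×180/π): t = 4.815118·180/π = 275.8859°, p = ρ·p = 1.62·2.934689 = 4.7542 m, q = 1.195796·180/π = 68.5141°, L = 14.4919 m.

RSR: t = 275.8859°, p = 4.7542 m, q = 68.5141°, L = 14.4919 m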